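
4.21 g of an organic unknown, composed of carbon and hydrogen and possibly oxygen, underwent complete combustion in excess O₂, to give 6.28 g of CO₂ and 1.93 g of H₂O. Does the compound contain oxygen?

yes

mol C = 6.28 g CO₂ ÷ 44.009 g/mol = 0.1427 mol
mol H = 2 × 1.93 g H₂O ÷ 18.015 g/mol = 0.2143 mol
C and H account for only 1.930 g of the 4.21 g sample; the remaining 2.280 g must be oxygen.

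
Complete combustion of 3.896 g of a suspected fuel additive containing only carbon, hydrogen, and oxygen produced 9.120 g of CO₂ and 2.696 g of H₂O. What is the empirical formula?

mol C = 9.120 g CO₂ ÷ 44.009 g/mol = 0.20723 mol
mol H = 2 × 2.696 g H₂O ÷ 18.015 g/mol = 0.29931 mol
mass O = 3.896 − (2.4890 + 0.30170) = 1.1053 g → mol O = 1.1053 ÷ 15.999 = 0.069083 mol
Divide by the smallest (0.069083 mol): C 3.000, H 4.333, O 1.000
Multiplying each by 3 gives whole numbers: C 9.00, H 13.00, O 3.00

C9H13O3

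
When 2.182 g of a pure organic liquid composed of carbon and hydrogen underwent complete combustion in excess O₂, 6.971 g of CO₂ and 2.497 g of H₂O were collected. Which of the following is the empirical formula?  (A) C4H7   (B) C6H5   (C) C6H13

(A) C4H7

mol C = 6.971 g CO₂ ÷ 44.009 g/mol = 0.15840 mol
mol H = 2 × 2.497 g H₂O ÷ 18.015 g/mol = 0.27721 mol
Divide by the smallest (0.15840 mol): C 1.000, H 1.750
Multiplying each by 4 gives whole numbers: C 4.00, H 7.00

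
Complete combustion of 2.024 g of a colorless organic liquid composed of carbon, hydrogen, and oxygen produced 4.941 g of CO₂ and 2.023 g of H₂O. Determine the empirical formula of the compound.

mol C = 4.941 g CO₂ ÷ 44.009 g/mol = 0.11227 mol
mol H = 2 × 2.023 g H₂O ÷ 18.015 g/mol = 0.22459 mol
mass O = 2.024 − (1.3485 + 0.22639) = 0.44911 g → mol O = 0.44911 ÷ 15.999 = 0.028071 mol
Divide by the smallest (0.028071 mol): C 4.000, H 8.001, O 1.000

C4H8O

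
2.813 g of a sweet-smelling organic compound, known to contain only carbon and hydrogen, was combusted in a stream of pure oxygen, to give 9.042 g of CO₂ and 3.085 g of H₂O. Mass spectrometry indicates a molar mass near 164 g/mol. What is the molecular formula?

C12H20

mol C = 9.042 g CO₂ ÷ 44.009 g/mol = 0.20546 mol
mol H = 2 × 3.085 g H₂O ÷ 18.015 g/mol = 0.34249 mol
Divide by the smallest (0.20546 mol): C 1.000, H 1.667
Multiplying each by 3 gives whole numbers: C 3.00, H 5.00
Empirical formula: C3H5
Empirical-formula mass = 41.07 g/mol; 164 ÷ 41.07 ≈ 4, so the molecular formula is C12H20.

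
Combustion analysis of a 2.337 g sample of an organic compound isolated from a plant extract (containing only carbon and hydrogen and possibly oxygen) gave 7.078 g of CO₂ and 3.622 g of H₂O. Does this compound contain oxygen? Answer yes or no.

mol C = 7.078 g CO₂ ÷ 44.009 g/mol = 0.16083 mol
mol H = 2 × 3.622 g H₂O ÷ 18.015 g/mol = 0.40211 mol
C and H together account for 2.3371 g — essentially the entire 2.337 g sample — so the compound contains no oxygen.

no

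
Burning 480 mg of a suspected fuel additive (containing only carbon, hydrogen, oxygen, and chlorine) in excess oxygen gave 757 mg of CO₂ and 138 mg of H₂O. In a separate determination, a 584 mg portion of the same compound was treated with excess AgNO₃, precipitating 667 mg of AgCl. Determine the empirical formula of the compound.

C9H8Cl2O4

mol C = 0.757 g CO₂ ÷ 44.009 g/mol = 0.01720 mol
mol H = 2 × 0.138 g H₂O ÷ 18.015 g/mol = 0.01532 mol
From the AgCl data: mol Cl per gram of compound = (0.667 ÷ 143.318) ÷ 0.584 = 0.007969 mol/g, so in the 0.480 g combustion sample mol Cl = 0.003825 mol
mass O = 0.480 − (0.2066 + 0.01544 + 0.1356) = 0.1224 g → mol O = 0.1224 ÷ 15.999 = 0.007647 mol
Divide by the smallest (0.003825 mol): C 4.497, H 4.005, Cl 1.000, O 1.999
Multiplying each by 2 gives whole numbers: C 8.99, H 8.01, Cl 2.00, O 4.00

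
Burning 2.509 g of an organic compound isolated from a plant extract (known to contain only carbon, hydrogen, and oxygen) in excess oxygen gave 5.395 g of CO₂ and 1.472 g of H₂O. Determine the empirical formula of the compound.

mol C = 5.395 g CO₂ ÷ 44.009 g/mol = 0.12259 mol
mol H = 2 × 1.472 g H₂O ÷ 18.015 g/mol = 0.16342 mol
mass O = 2.509 − (1.4724 + 0.16473) = 0.87186 g → mol O = 0.87186 ÷ 15.999 = 0.054495 mol
Divide by the smallest (0.054495 mol): C 2.250, H 2.999, O 1.000
Multiplying each by 4 gives whole numbers: C 9.00, H 12.00, O 4.00

C9H12O4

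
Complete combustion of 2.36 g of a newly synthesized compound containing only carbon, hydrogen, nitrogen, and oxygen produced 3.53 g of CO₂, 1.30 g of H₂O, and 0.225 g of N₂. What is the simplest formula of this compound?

C5H9NO4

mol C = 3.53 g CO₂ ÷ 44.009 g/mol = 0.08021 mol
mol H = 2 × 1.30 g H₂O ÷ 18.015 g/mol = 0.1443 mol
mol N = 2 × 0.225 g N₂ ÷ 28.014 g/mol = 0.01606 mol
mass O = 2.36 − (0.9634 + 0.1455 + 0.2250) = 1.026 g → mol O = 1.026 ÷ 15.999 = 0.06414 mol
Divide by the smallest (0.01606 mol): C 4.993, H 8.985, N 1.000, O 3.993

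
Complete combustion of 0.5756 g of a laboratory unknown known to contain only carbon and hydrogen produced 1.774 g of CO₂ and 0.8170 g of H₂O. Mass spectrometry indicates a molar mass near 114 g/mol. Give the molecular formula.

mol C = 1.774 g CO₂ ÷ 44.009 g/mol = 0.040310 mol
mol H = 2 × 0.8170 g H₂O ÷ 18.015 g/mol = 0.090702 mol
Divide by the smallest (0.040310 mol): C 1.000, H 2.250
Multiplying each by 4 gives whole numbers: C 4.00, H 9.00
Empirical formula: C4H9
Empirical-formula mass = 57.12 g/mol; 114 ÷ 57.12 ≈ 2, so the molecular formula is C8H18.

C8H18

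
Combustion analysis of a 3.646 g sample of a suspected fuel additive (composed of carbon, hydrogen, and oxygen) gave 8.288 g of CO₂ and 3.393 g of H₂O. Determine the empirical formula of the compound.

mol C = 8.288 g CO₂ ÷ 44.009 g/mol = 0.18833 mol
mol H = 2 × 3.393 g H₂O ÷ 18.015 g/mol = 0.37669 mol
mass O = 3.646 − (2.2620 + 0.37970) = 1.0043 g → mol O = 1.0043 ÷ 15.999 = 0.062774 mol
Divide by the smallest (0.062774 mol): C 3.000, H 6.001, O 1.000

C3H6O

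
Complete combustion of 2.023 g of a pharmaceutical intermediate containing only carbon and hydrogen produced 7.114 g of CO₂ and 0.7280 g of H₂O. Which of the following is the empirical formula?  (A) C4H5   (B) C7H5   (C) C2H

(C) C2H

mol C = 7.114 g CO₂ ÷ 44.009 g/mol = 0.16165 mol
mol H = 2 × 0.7280 g H₂O ÷ 18.015 g/mol = 0.080822 mol
Divide by the smallest (0.080822 mol): C 2.000, H 1.000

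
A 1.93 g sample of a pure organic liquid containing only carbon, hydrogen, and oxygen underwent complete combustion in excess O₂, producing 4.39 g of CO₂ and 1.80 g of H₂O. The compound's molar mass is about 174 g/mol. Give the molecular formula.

C9H18O3

mol C = 4.39 g CO₂ ÷ 44.009 g/mol = 0.09975 mol
mol H = 2 × 1.80 g H₂O ÷ 18.015 g/mol = 0.1998 mol
mass O = 1.93 − (1.198 + 0.2014) = 0.5304 g → mol O = 0.5304 ÷ 15.999 = 0.03315 mol
Divide by the smallest (0.03315 mol): C 3.009, H 6.027, O 1.000
Empirical formula: C3H6O
Empirical-formula mass = 58.08 g/mol; 174 ÷ 58.08 ≈ 3, so the molecular formula is C9H18O3.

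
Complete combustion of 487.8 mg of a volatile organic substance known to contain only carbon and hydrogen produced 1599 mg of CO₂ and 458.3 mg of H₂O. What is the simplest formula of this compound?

mol C = 1.599 g CO₂ ÷ 44.009 g/mol = 0.036333 mol
mol H = 2 × 0.4583 g H₂O ÷ 18.015 g/mol = 0.050880 mol
Divide by the smallest (0.036333 mol): C 1.000, H 1.400
Multiplying each by 5 gives whole numbers: C 5.00, H 7.00

C5H7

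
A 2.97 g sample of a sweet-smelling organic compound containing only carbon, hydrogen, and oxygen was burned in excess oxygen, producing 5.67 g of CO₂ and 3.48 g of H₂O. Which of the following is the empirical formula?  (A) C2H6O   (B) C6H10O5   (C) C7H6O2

mol C = 5.67 g CO₂ ÷ 44.009 g/mol = 0.1288 mol
mol H = 2 × 3.48 g H₂O ÷ 18.015 g/mol = 0.3863 mol
mass O = 2.97 − (1.547 + 0.3894) = 1.033 g → mol O = 1.033 ÷ 15.999 = 0.06457 mol
Divide by the smallest (0.06457 mol): C 1.995, H 5.983, O 1.000

(A) C2H6O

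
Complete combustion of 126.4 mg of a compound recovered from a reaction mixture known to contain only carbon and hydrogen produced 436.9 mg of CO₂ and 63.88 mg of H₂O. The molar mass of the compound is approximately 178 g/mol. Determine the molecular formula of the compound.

C14H10

mol C = 0.4369 g CO₂ ÷ 44.009 g/mol = 0.0099275 mol
mol H = 2 × 0.06388 g H₂O ÷ 18.015 g/mol = 0.0070919 mol
Divide by the smallest (0.0070919 mol): C 1.400, H 1.000
Multiplying each by 5 gives whole numbers: C 7.00, H 5.00
Empirical formula: C7H5
Empirical-formula mass = 89.12 g/mol; 178 ÷ 89.12 ≈ 2, so the molecular formula is C14H10.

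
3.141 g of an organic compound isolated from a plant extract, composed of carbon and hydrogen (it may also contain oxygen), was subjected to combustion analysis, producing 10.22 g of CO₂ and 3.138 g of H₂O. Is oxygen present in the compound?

no

mol C = 10.22 g CO₂ ÷ 44.009 g/mol = 0.23223 mol
mol H = 2 × 3.138 g H₂O ÷ 18.015 g/mol = 0.34838 mol
C and H together account for 3.1404 g — essentially the entire 3.141 g sample — so the compound contains no oxygen.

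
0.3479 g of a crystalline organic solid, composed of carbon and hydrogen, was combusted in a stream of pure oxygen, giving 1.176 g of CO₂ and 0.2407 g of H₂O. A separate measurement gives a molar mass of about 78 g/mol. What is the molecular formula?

mol C = 1.176 g CO₂ ÷ 44.009 g/mol = 0.026722 mol
mol H = 2 × 0.2407 g H₂O ÷ 18.015 g/mol = 0.026722 mol
Divide by the smallest (0.026722 mol): C 1.000, H 1.000
Empirical formula: CH
Empirical-formula mass = 13.02 g/mol; 78 ÷ 13.02 ≈ 6, so the molecular formula is C6H6.

C6H6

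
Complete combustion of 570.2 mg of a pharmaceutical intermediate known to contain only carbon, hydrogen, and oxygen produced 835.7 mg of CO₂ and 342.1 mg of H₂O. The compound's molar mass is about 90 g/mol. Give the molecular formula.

C3H6O3

mol C = 0.8357 g CO₂ ÷ 44.009 g/mol = 0.018989 mol
mol H = 2 × 0.3421 g H₂O ÷ 18.015 g/mol = 0.037979 mol
mass O = 0.5702 − (0.22808 + 0.038283) = 0.30384 g → mol O = 0.30384 ÷ 15.999 = 0.018991 mol
Divide by the smallest (0.018989 mol): C 1.000, H 2.000, O 1.000
Empirical formula: CH2O
Empirical-formula mass = 30.03 g/mol; 90 ÷ 30.03 ≈ 3, so the molecular formula is C3H6O3.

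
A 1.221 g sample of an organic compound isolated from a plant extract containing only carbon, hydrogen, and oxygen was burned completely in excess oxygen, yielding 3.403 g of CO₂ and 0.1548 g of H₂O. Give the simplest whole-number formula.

C9H2O2

mol C = 3.403 g CO₂ ÷ 44.009 g/mol = 0.077325 mol
mol H = 2 × 0.1548 g H₂O ÷ 18.015 g/mol = 0.017186 mol
mass O = 1.221 − (0.92875 + 0.017323) = 0.27493 g → mol O = 0.27493 ÷ 15.999 = 0.017184 mol
Divide by the smallest (0.017184 mol): C 4.500, H 1.000, O 1.000
Multiplying each by 2 gives whole numbers: C 9.00, H 2.00, O 2.00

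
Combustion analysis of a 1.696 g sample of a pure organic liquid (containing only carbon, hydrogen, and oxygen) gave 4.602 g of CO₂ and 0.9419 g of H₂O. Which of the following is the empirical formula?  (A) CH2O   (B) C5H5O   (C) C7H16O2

mol C = 4.602 g CO₂ ÷ 44.009 g/mol = 0.10457 mol
mol H = 2 × 0.9419 g H₂O ÷ 18.015 g/mol = 0.10457 mol
mass O = 1.696 − (1.2560 + 0.10540) = 0.33461 g → mol O = 0.33461 ÷ 15.999 = 0.020914 mol
Divide by the smallest (0.020914 mol): C 5.000, H 5.000, O 1.000

(B) C5H5O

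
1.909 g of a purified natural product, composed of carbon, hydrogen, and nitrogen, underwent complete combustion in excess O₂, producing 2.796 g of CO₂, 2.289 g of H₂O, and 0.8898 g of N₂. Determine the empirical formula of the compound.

mol C = 2.796 g CO₂ ÷ 44.009 g/mol = 0.063532 mol
mol H = 2 × 2.289 g H₂O ÷ 18.015 g/mol = 0.25412 mol
mol N = 2 × 0.8898 g N₂ ÷ 28.014 g/mol = 0.063525 mol
Divide by the smallest (0.063525 mol): C 1.000, H 4.000, N 1.000

CH4N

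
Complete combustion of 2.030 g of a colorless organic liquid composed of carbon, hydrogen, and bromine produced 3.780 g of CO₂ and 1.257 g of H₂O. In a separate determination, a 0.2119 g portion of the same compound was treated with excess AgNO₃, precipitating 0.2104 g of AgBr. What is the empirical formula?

mol C = 3.780 g CO₂ ÷ 44.009 g/mol = 0.085892 mol
mol H = 2 × 1.257 g H₂O ÷ 18.015 g/mol = 0.13955 mol
From the AgBr data: mol Br per gram of compound = (0.2104 ÷ 187.772) ÷ 0.2119 = 0.0052879 mol/g, so in the 2.030 g combustion sample mol Br = 0.010734 mol
Divide by the smallest (0.010734 mol): C 8.001, H 13.000, Br 1.000

C8H13Br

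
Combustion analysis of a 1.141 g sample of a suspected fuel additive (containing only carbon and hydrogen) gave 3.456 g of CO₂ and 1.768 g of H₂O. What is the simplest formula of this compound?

mol C = 3.456 g CO₂ ÷ 44.009 g/mol = 0.078529 mol
mol H = 2 × 1.768 g H₂O ÷ 18.015 g/mol = 0.19628 mol
Divide by the smallest (0.078529 mol): C 1.000, H 2.499
Multiplying each by 2 gives whole numbers: C 2.00, H 5.00

C2H5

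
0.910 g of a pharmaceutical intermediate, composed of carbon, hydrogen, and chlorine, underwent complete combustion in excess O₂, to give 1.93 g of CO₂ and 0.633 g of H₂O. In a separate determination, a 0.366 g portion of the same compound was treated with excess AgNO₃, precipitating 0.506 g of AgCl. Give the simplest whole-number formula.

mol C = 1.93 g CO₂ ÷ 44.009 g/mol = 0.04385 mol
mol H = 2 × 0.633 g H₂O ÷ 18.015 g/mol = 0.07027 mol
From the AgCl data: mol Cl per gram of compound = (0.506 ÷ 143.318) ÷ 0.366 = 0.009646 mol/g, so in the 0.910 g combustion sample mol Cl = 0.008778 mol
Divide by the smallest (0.008778 mol): C 4.996, H 8.006, Cl 1.000

C5H8Cl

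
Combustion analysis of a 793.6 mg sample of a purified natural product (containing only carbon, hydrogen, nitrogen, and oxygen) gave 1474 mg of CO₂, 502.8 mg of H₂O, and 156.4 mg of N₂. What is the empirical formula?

mol C = 1.474 g CO₂ ÷ 44.009 g/mol = 0.033493 mol
mol H = 2 × 0.5028 g H₂O ÷ 18.015 g/mol = 0.055820 mol
mol N = 2 × 0.1564 g N₂ ÷ 28.014 g/mol = 0.011166 mol
mass O = 0.7936 − (0.40229 + 0.056267 + 0.15640) = 0.17865 g → mol O = 0.17865 ÷ 15.999 = 0.011166 mol
Divide by the smallest (0.011166 mol): C 3.000, H 4.999, N 1.000, O 1.000

C3H5NO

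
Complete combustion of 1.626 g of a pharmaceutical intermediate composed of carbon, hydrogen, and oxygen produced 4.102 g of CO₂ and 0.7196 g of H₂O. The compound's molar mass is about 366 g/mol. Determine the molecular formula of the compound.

mol C = 4.102 g CO₂ ÷ 44.009 g/mol = 0.093208 mol
mol H = 2 × 0.7196 g H₂O ÷ 18.015 g/mol = 0.079889 mol
mass O = 1.626 − (1.1195 + 0.080528) = 0.42595 g → mol O = 0.42595 ÷ 15.999 = 0.026623 mol
Divide by the smallest (0.026623 mol): C 3.501, H 3.001, O 1.000
Multiplying each by 2 gives whole numbers: C 7.00, H 6.00, O 2.00
Empirical formula: C7H6O2
Empirical-formula mass = 122.12 g/mol; 366 ÷ 122.12 ≈ 3, so the molecular formula is C21H18O6.

C21H18O6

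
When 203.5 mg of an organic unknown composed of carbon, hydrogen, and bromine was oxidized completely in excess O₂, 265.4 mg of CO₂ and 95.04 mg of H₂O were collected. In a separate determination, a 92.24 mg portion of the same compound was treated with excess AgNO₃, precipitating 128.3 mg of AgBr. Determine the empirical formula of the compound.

C4H7Br

mol C = 0.2654 g CO₂ ÷ 44.009 g/mol = 0.0060306 mol
mol H = 2 × 0.09504 g H₂O ÷ 18.015 g/mol = 0.010551 mol
From the AgBr data: mol Br per gram of compound = (0.1283 ÷ 187.772) ÷ 0.09224 = 0.0074076 mol/g, so in the 0.2035 g combustion sample mol Br = 0.0015074 mol
Divide by the smallest (0.0015074 mol): C 4.001, H 6.999, Br 1.000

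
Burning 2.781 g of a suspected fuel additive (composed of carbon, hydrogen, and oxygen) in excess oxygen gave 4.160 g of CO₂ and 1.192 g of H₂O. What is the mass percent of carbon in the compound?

mol C = 4.160 g CO₂ ÷ 44.009 g/mol = 0.094526 mol
mol H = 2 × 1.192 g H₂O ÷ 18.015 g/mol = 0.13233 mol
mass O = 2.781 − (1.1354 + 0.13339) = 1.5123 g → mol O = 1.5123 ÷ 15.999 = 0.094522 mol
mass % C = 1.1354 g ÷ 2.781 g × 100%

40.83%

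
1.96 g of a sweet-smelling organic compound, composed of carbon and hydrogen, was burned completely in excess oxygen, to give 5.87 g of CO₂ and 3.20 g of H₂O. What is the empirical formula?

mol C = 5.87 g CO₂ ÷ 44.009 g/mol = 0.1334 mol
mol H = 2 × 3.20 g H₂O ÷ 18.015 g/mol = 0.3553 mol
Divide by the smallest (0.1334 mol): C 1.000, H 2.663
Multiplying each by 3 gives whole numbers: C 3.00, H 7.99

C3H8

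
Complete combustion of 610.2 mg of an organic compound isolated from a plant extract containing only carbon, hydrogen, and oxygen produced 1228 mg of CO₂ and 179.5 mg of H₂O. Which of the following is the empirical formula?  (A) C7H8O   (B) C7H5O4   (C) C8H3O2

mol C = 1.228 g CO₂ ÷ 44.009 g/mol = 0.027903 mol
mol H = 2 × 0.1795 g H₂O ÷ 18.015 g/mol = 0.019928 mol
mass O = 0.6102 − (0.33515 + 0.020087) = 0.25497 g → mol O = 0.25497 ÷ 15.999 = 0.015936 mol
Divide by the smallest (0.015936 mol): C 1.751, H 1.250, O 1.000
Multiplying each by 4 gives whole numbers: C 7.00, H 5.00, O 4.00

(B) C7H5O4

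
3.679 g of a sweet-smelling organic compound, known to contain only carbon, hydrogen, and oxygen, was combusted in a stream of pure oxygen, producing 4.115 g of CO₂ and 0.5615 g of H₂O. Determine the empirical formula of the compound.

mol C = 4.115 g CO₂ ÷ 44.009 g/mol = 0.093504 mol
mol H = 2 × 0.5615 g H₂O ÷ 18.015 g/mol = 0.062337 mol
mass O = 3.679 − (1.1231 + 0.062836) = 2.4931 g → mol O = 2.4931 ÷ 15.999 = 0.15583 mol
Divide by the smallest (0.062337 mol): C 1.500, H 1.000, O 2.500
Multiplying each by 2 gives whole numbers: C 3.00, H 2.00, O 5.00

C3H2O5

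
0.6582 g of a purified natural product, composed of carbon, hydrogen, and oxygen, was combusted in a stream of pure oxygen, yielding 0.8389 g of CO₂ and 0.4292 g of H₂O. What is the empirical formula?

C4H10O5

mol C = 0.8389 g CO₂ ÷ 44.009 g/mol = 0.019062 mol
mol H = 2 × 0.4292 g H₂O ÷ 18.015 g/mol = 0.047649 mol
mass O = 0.6582 − (0.22895 + 0.048030) = 0.38122 g → mol O = 0.38122 ÷ 15.999 = 0.023827 mol
Divide by the smallest (0.019062 mol): C 1.000, H 2.500, O 1.250
Multiplying each by 4 gives whole numbers: C 4.00, H 10.00, O 5.00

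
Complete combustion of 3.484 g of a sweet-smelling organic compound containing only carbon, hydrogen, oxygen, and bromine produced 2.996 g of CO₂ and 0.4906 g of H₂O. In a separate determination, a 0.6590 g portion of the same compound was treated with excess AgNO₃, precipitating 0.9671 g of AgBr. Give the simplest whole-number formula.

mol C = 2.996 g CO₂ ÷ 44.009 g/mol = 0.068077 mol
mol H = 2 × 0.4906 g H₂O ÷ 18.015 g/mol = 0.054466 mol
From the AgBr data: mol Br per gram of compound = (0.9671 ÷ 187.772) ÷ 0.6590 = 0.0078155 mol/g, so in the 3.484 g combustion sample mol Br = 0.027229 mol
mass O = 3.484 − (0.81767 + 0.054901 + 2.1757) = 0.43571 g → mol O = 0.43571 ÷ 15.999 = 0.027234 mol
Divide by the smallest (0.027229 mol): C 2.500, H 2.000, Br 1.000, O 1.000
Multiplying each by 2 gives whole numbers: C 5.00, H 4.00, Br 2.00, O 2.00

C5H4Br2O2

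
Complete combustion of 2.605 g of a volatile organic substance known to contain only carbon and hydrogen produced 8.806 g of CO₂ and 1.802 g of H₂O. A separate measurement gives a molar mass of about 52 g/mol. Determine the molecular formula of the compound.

mol C = 8.806 g CO₂ ÷ 44.009 g/mol = 0.20010 mol
mol H = 2 × 1.802 g H₂O ÷ 18.015 g/mol = 0.20006 mol
Divide by the smallest (0.20006 mol): C 1.000, H 1.000
Empirical formula: CH
Empirical-formula mass = 13.02 g/mol; 52 ÷ 13.02 ≈ 4, so the molecular formula is C4H4.

C4H4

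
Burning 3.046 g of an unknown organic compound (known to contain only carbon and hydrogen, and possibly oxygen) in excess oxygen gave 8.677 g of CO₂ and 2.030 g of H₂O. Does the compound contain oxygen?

yes

mol C = 8.677 g CO₂ ÷ 44.009 g/mol = 0.19716 mol
mol H = 2 × 2.030 g H₂O ÷ 18.015 g/mol = 0.22537 mol
C and H account for only 2.5953 g of the 3.046 g sample; the remaining 0.45069 g must be oxygen.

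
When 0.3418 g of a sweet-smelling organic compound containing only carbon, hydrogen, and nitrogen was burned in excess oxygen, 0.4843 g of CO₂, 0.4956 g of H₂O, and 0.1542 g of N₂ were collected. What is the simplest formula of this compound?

CH5N

mol C = 0.4843 g CO₂ ÷ 44.009 g/mol = 0.011005 mol
mol H = 2 × 0.4956 g H₂O ÷ 18.015 g/mol = 0.055021 mol
mol N = 2 × 0.1542 g N₂ ÷ 28.014 g/mol = 0.011009 mol
Divide by the smallest (0.011005 mol): C 1.000, H 5.000, N 1.000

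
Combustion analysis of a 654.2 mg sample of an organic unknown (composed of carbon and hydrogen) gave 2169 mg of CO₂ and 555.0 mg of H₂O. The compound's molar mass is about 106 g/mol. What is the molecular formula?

mol C = 2.169 g CO₂ ÷ 44.009 g/mol = 0.049285 mol
mol H = 2 × 0.5550 g H₂O ÷ 18.015 g/mol = 0.061615 mol
Divide by the smallest (0.049285 mol): C 1.000, H 1.250
Multiplying each by 4 gives whole numbers: C 4.00, H 5.00
Empirical formula: C4H5
Empirical-formula mass = 53.08 g/mol; 106 ÷ 53.08 ≈ 2, so the molecular formula is C8H10.

C8H10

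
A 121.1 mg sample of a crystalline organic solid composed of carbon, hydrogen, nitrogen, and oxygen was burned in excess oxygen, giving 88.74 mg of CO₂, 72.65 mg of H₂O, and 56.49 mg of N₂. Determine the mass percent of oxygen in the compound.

26.64%

mol C = 0.08874 g CO₂ ÷ 44.009 g/mol = 0.0020164 mol
mol H = 2 × 0.07265 g H₂O ÷ 18.015 g/mol = 0.0080655 mol
mol N = 2 × 0.05649 g N₂ ÷ 28.014 g/mol = 0.0040330 mol
mass O = 0.1211 − (0.024219 + 0.0081300 + 0.056490) = 0.032261 g → mol O = 0.032261 ÷ 15.999 = 0.0020164 mol
mass % O = 0.032261 g ÷ 0.1211 g × 100%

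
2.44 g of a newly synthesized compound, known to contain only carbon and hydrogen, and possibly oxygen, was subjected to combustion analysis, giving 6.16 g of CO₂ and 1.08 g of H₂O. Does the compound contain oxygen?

mol C = 6.16 g CO₂ ÷ 44.009 g/mol = 0.1400 mol
mol H = 2 × 1.08 g H₂O ÷ 18.015 g/mol = 0.1199 mol
C and H account for only 1.802 g of the 2.44 g sample; the remaining 0.6379 g must be oxygen.

yes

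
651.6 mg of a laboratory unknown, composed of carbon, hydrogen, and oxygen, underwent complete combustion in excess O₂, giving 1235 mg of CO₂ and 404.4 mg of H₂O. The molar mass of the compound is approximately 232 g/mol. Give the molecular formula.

C10H16O6

mol C = 1.235 g CO₂ ÷ 44.009 g/mol = 0.028062 mol
mol H = 2 × 0.4044 g H₂O ÷ 18.015 g/mol = 0.044896 mol
mass O = 0.6516 − (0.33706 + 0.045255) = 0.26929 g → mol O = 0.26929 ÷ 15.999 = 0.016831 mol
Divide by the smallest (0.016831 mol): C 1.667, H 2.667, O 1.000
Multiplying each by 3 gives whole numbers: C 5.00, H 8.00, O 3.00
Empirical formula: C5H8O3
Empirical-formula mass = 116.12 g/mol; 232 ÷ 116.12 ≈ 2, so the molecular formula is C10H16O6.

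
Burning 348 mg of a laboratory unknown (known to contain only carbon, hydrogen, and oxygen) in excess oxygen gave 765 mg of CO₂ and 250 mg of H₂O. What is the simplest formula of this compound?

mol C = 0.765 g CO₂ ÷ 44.009 g/mol = 0.01738 mol
mol H = 2 × 0.250 g H₂O ÷ 18.015 g/mol = 0.02775 mol
mass O = 0.348 − (0.2088 + 0.02798) = 0.1112 g → mol O = 0.1112 ÷ 15.999 = 0.006953 mol
Divide by the smallest (0.006953 mol): C 2.500, H 3.992, O 1.000
Multiplying each by 2 gives whole numbers: C 5.00, H 7.98, O 2.00

C5H8O2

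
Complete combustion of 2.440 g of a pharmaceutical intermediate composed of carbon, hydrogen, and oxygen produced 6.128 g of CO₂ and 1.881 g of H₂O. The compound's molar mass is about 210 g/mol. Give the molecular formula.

C12H18O3

mol C = 6.128 g CO₂ ÷ 44.009 g/mol = 0.13924 mol
mol H = 2 × 1.881 g H₂O ÷ 18.015 g/mol = 0.20883 mol
mass O = 2.440 − (1.6725 + 0.21050) = 0.55704 g → mol O = 0.55704 ÷ 15.999 = 0.034817 mol
Divide by the smallest (0.034817 mol): C 3.999, H 5.998, O 1.000
Empirical formula: C4H6O
Empirical-formula mass = 70.09 g/mol; 210 ÷ 70.09 ≈ 3, so the molecular formula is C12H18O3.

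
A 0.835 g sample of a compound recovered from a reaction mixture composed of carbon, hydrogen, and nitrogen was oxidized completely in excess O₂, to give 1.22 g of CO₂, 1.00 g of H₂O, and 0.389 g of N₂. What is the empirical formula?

CH4N

mol C = 1.22 g CO₂ ÷ 44.009 g/mol = 0.02772 mol
mol H = 2 × 1.00 g H₂O ÷ 18.015 g/mol = 0.1110 mol
mol N = 2 × 0.389 g N₂ ÷ 28.014 g/mol = 0.02777 mol
Divide by the smallest (0.02772 mol): C 1.000, H 4.005, N 1.002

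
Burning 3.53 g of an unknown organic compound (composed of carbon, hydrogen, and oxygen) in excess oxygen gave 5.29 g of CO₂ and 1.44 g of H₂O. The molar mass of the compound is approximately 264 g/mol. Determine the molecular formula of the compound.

C9H12O9

mol C = 5.29 g CO₂ ÷ 44.009 g/mol = 0.1202 mol
mol H = 2 × 1.44 g H₂O ÷ 18.015 g/mol = 0.1599 mol
mass O = 3.53 − (1.444 + 0.1611) = 1.925 g → mol O = 1.925 ÷ 15.999 = 0.1203 mol
Divide by the smallest (0.1202 mol): C 1.000, H 1.330, O 1.001
Multiplying each by 3 gives whole numbers: C 3.00, H 3.99, O 3.00
Empirical formula: C3H4O3
Empirical-formula mass = 88.06 g/mol; 264 ÷ 88.06 ≈ 3, so the molecular formula is C9H12O9.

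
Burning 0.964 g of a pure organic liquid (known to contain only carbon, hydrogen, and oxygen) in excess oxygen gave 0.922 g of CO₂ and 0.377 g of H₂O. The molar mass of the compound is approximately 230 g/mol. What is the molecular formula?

C5H10O10

mol C = 0.922 g CO₂ ÷ 44.009 g/mol = 0.02095 mol
mol H = 2 × 0.377 g H₂O ÷ 18.015 g/mol = 0.04185 mol
mass O = 0.964 − (0.2516 + 0.04219) = 0.6702 g → mol O = 0.6702 ÷ 15.999 = 0.04189 mol
Divide by the smallest (0.02095 mol): C 1.000, H 1.998, O 1.999
Empirical formula: CH2O2
Empirical-formula mass = 46.02 g/mol; 230 ÷ 46.02 ≈ 5, so the molecular formula is C5H10O10.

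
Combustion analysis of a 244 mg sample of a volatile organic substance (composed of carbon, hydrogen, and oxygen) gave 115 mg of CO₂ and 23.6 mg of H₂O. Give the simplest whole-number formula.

mol C = 0.115 g CO₂ ÷ 44.009 g/mol = 0.002613 mol
mol H = 2 × 0.0236 g H₂O ÷ 18.015 g/mol = 0.002620 mol
mass O = 0.244 − (0.03139 + 0.002641) = 0.2100 g → mol O = 0.2100 ÷ 15.999 = 0.01312 mol
Divide by the smallest (0.002613 mol): C 1.000, H 1.003, O 5.022

CHO5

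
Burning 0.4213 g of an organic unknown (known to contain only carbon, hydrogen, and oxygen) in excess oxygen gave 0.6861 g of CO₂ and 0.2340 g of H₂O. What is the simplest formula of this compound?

mol C = 0.6861 g CO₂ ÷ 44.009 g/mol = 0.015590 mol
mol H = 2 × 0.2340 g H₂O ÷ 18.015 g/mol = 0.025978 mol
mass O = 0.4213 − (0.18725 + 0.026186) = 0.20786 g → mol O = 0.20786 ÷ 15.999 = 0.012992 mol
Divide by the smallest (0.012992 mol): C 1.200, H 2.000, O 1.000
Multiplying each by 5 gives whole numbers: C 6.00, H 10.00, O 5.00

C6H10O5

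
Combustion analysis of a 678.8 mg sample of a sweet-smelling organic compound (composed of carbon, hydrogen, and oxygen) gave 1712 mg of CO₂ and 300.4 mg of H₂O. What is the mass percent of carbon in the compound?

mol C = 1.712 g CO₂ ÷ 44.009 g/mol = 0.038901 mol
mol H = 2 × 0.3004 g H₂O ÷ 18.015 g/mol = 0.033350 mol
mass O = 0.6788 − (0.46724 + 0.033617) = 0.17794 g → mol O = 0.17794 ÷ 15.999 = 0.011122 mol
mass % C = 0.46724 g ÷ 0.6788 g × 100%

68.83%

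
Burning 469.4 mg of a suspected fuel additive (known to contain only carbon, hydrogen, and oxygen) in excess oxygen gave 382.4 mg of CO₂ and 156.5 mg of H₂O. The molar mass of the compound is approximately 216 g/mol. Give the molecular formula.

C4H8O10

mol C = 0.3824 g CO₂ ÷ 44.009 g/mol = 0.0086891 mol
mol H = 2 × 0.1565 g H₂O ÷ 18.015 g/mol = 0.017374 mol
mass O = 0.4694 − (0.10437 + 0.017513) = 0.34752 g → mol O = 0.34752 ÷ 15.999 = 0.021721 mol
Divide by the smallest (0.0086891 mol): C 1.000, H 2.000, O 2.500
Multiplying each by 2 gives whole numbers: C 2.00, H 4.00, O 5.00
Empirical formula: C2H4O5
Empirical-formula mass = 108.05 g/mol; 216 ÷ 108.05 ≈ 2, so the molecular formula is C4H8O10.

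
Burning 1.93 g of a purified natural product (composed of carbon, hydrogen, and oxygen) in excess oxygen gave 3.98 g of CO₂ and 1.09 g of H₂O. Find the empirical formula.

mol C = 3.98 g CO₂ ÷ 44.009 g/mol = 0.09044 mol
mol H = 2 × 1.09 g H₂O ÷ 18.015 g/mol = 0.1210 mol
mass O = 1.93 − (1.086 + 0.1220) = 0.7218 g → mol O = 0.7218 ÷ 15.999 = 0.04511 mol
Divide by the smallest (0.04511 mol): C 2.005, H 2.682, O 1.000
Multiplying each by 3 gives whole numbers: C 6.01, H 8.05, O 3.00

C6H8O3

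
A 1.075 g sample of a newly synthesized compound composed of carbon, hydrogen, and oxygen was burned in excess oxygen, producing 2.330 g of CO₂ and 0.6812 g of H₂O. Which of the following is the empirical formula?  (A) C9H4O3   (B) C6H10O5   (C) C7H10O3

(C) C7H10O3

mol C = 2.330 g CO₂ ÷ 44.009 g/mol = 0.052944 mol
mol H = 2 × 0.6812 g H₂O ÷ 18.015 g/mol = 0.075626 mol
mass O = 1.075 − (0.63591 + 0.076231) = 0.36286 g → mol O = 0.36286 ÷ 15.999 = 0.022680 mol
Divide by the smallest (0.022680 mol): C 2.334, H 3.334, O 1.000
Multiplying each by 3 gives whole numbers: C 7.00, H 10.00, O 3.00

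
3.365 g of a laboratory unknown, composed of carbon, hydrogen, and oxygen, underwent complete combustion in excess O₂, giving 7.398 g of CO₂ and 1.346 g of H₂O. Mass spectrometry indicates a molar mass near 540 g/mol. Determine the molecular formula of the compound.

mol C = 7.398 g CO₂ ÷ 44.009 g/mol = 0.16810 mol
mol H = 2 × 1.346 g H₂O ÷ 18.015 g/mol = 0.14943 mol
mass O = 3.365 − (2.0191 + 0.15063) = 1.1953 g → mol O = 1.1953 ÷ 15.999 = 0.074711 mol
Divide by the smallest (0.074711 mol): C 2.250, H 2.000, O 1.000
Multiplying each by 4 gives whole numbers: C 9.00, H 8.00, O 4.00
Empirical formula: C9H8O4
Empirical-formula mass = 180.16 g/mol; 540 ÷ 180.16 ≈ 3, so the molecular formula is C27H24O12.

C27H24O12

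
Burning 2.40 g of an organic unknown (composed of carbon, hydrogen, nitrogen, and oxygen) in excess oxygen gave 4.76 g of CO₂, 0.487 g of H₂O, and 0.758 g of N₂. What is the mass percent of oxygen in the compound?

12.0%

mol C = 4.76 g CO₂ ÷ 44.009 g/mol = 0.1082 mol
mol H = 2 × 0.487 g H₂O ÷ 18.015 g/mol = 0.05407 mol
mol N = 2 × 0.758 g N₂ ÷ 28.014 g/mol = 0.05412 mol
mass O = 2.40 − (1.299 + 0.05450 + 0.7580) = 0.2884 g → mol O = 0.2884 ÷ 15.999 = 0.01803 mol
mass % O = 0.2884 g ÷ 2.40 g × 100%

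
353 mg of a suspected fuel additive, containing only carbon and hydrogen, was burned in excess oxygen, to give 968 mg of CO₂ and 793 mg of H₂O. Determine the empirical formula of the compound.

CH4

mol C = 0.968 g CO₂ ÷ 44.009 g/mol = 0.02200 mol
mol H = 2 × 0.793 g H₂O ÷ 18.015 g/mol = 0.08804 mol
Divide by the smallest (0.02200 mol): C 1.000, H 4.003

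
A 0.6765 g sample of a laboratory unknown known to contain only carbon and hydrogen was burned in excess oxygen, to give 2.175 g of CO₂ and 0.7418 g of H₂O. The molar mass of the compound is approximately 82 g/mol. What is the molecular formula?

C6H10

mol C = 2.175 g CO₂ ÷ 44.009 g/mol = 0.049422 mol
mol H = 2 × 0.7418 g H₂O ÷ 18.015 g/mol = 0.082354 mol
Divide by the smallest (0.049422 mol): C 1.000, H 1.666
Multiplying each by 3 gives whole numbers: C 3.00, H 5.00
Empirical formula: C3H5
Empirical-formula mass = 41.07 g/mol; 82 ÷ 41.07 ≈ 2, so the molecular formula is C6H10.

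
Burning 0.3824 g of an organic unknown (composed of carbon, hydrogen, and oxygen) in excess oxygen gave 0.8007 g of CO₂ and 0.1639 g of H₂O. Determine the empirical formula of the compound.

mol C = 0.8007 g CO₂ ÷ 44.009 g/mol = 0.018194 mol
mol H = 2 × 0.1639 g H₂O ÷ 18.015 g/mol = 0.018196 mol
mass O = 0.3824 − (0.21853 + 0.018342) = 0.14553 g → mol O = 0.14553 ÷ 15.999 = 0.0090962 mol
Divide by the smallest (0.0090962 mol): C 2.000, H 2.000, O 1.000

C2H2O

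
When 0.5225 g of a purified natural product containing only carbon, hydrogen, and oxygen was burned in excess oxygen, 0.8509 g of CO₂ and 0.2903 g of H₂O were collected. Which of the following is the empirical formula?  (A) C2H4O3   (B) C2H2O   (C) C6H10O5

(C) C6H10O5

mol C = 0.8509 g CO₂ ÷ 44.009 g/mol = 0.019335 mol
mol H = 2 × 0.2903 g H₂O ÷ 18.015 g/mol = 0.032229 mol
mass O = 0.5225 − (0.23223 + 0.032487) = 0.25778 g → mol O = 0.25778 ÷ 15.999 = 0.016113 mol
Divide by the smallest (0.016113 mol): C 1.200, H 2.000, O 1.000
Multiplying each by 5 gives whole numbers: C 6.00, H 10.00, O 5.00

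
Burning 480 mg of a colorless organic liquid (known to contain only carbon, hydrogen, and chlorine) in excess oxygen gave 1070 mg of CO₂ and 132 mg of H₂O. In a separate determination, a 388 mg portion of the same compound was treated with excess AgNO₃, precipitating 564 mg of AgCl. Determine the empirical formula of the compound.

C5H3Cl

mol C = 1.07 g CO₂ ÷ 44.009 g/mol = 0.02431 mol
mol H = 2 × 0.132 g H₂O ÷ 18.015 g/mol = 0.01465 mol
From the AgCl data: mol Cl per gram of compound = (0.564 ÷ 143.318) ÷ 0.388 = 0.01014 mol/g, so in the 0.480 g combustion sample mol Cl = 0.004868 mol
Divide by the smallest (0.004868 mol): C 4.994, H 3.010, Cl 1.000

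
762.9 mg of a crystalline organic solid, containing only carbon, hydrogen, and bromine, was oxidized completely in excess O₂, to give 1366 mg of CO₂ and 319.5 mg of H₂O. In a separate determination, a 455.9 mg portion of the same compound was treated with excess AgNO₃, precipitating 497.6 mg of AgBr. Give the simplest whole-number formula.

C7H8Br

mol C = 1.366 g CO₂ ÷ 44.009 g/mol = 0.031039 mol
mol H = 2 × 0.3195 g H₂O ÷ 18.015 g/mol = 0.035470 mol
From the AgBr data: mol Br per gram of compound = (0.4976 ÷ 187.772) ÷ 0.4559 = 0.0058127 mol/g, so in the 0.7629 g combustion sample mol Br = 0.0044345 mol
Divide by the smallest (0.0044345 mol): C 6.999, H 7.999, Br 1.000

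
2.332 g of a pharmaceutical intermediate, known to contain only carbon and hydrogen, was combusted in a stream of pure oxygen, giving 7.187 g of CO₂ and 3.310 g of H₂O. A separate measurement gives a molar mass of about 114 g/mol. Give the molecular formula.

C8H18

mol C = 7.187 g CO₂ ÷ 44.009 g/mol = 0.16331 mol
mol H = 2 × 3.310 g H₂O ÷ 18.015 g/mol = 0.36747 mol
Divide by the smallest (0.16331 mol): C 1.000, H 2.250
Multiplying each by 4 gives whole numbers: C 4.00, H 9.00
Empirical formula: C4H9
Empirical-formula mass = 57.12 g/mol; 114 ÷ 57.12 ≈ 2, so the molecular formula is C8H18.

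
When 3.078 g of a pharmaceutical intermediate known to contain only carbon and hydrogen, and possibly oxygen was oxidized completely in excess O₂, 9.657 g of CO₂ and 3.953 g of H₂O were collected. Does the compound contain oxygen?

no

mol C = 9.657 g CO₂ ÷ 44.009 g/mol = 0.21943 mol
mol H = 2 × 3.953 g H₂O ÷ 18.015 g/mol = 0.43886 mol
C and H together account for 3.0780 g — essentially the entire 3.078 g sample — so the compound contains no oxygen.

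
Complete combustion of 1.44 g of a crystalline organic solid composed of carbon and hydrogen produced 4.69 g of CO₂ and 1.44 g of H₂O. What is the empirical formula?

C2H3

mol C = 4.69 g CO₂ ÷ 44.009 g/mol = 0.1066 mol
mol H = 2 × 1.44 g H₂O ÷ 18.015 g/mol = 0.1599 mol
Divide by the smallest (0.1066 mol): C 1.000, H 1.500
Multiplying each by 2 gives whole numbers: C 2.00, H 3.00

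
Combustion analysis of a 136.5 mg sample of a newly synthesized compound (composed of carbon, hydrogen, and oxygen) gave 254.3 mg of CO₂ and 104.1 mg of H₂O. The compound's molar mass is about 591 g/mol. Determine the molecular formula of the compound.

mol C = 0.2543 g CO₂ ÷ 44.009 g/mol = 0.0057784 mol
mol H = 2 × 0.1041 g H₂O ÷ 18.015 g/mol = 0.011557 mol
mass O = 0.1365 − (0.069404 + 0.011649) = 0.055447 g → mol O = 0.055447 ÷ 15.999 = 0.0034656 mol
Divide by the smallest (0.0034656 mol): C 1.667, H 3.335, O 1.000
Multiplying each by 3 gives whole numbers: C 5.00, H 10.00, O 3.00
Empirical formula: C5H10O3
Empirical-formula mass = 118.13 g/mol; 591 ÷ 118.13 ≈ 5, so the molecular formula is C25H50O15.

C25H50O15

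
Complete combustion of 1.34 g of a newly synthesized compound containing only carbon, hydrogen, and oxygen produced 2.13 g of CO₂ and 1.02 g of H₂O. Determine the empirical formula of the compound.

C6H14O5

mol C = 2.13 g CO₂ ÷ 44.009 g/mol = 0.04840 mol
mol H = 2 × 1.02 g H₂O ÷ 18.015 g/mol = 0.1132 mol
mass O = 1.34 − (0.5813 + 0.1141) = 0.6445 g → mol O = 0.6445 ÷ 15.999 = 0.04029 mol
Divide by the smallest (0.04029 mol): C 1.201, H 2.811, O 1.000
Multiplying each by 5 gives whole numbers: C 6.01, H 14.05, O 5.00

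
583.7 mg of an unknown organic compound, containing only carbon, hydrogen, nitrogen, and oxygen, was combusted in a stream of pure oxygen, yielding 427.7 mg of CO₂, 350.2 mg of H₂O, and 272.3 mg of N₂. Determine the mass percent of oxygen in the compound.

26.64%

mol C = 0.4277 g CO₂ ÷ 44.009 g/mol = 0.0097185 mol
mol H = 2 × 0.3502 g H₂O ÷ 18.015 g/mol = 0.038879 mol
mol N = 2 × 0.2723 g N₂ ÷ 28.014 g/mol = 0.019440 mol
mass O = 0.5837 − (0.11673 + 0.039190 + 0.27230) = 0.15548 g → mol O = 0.15548 ÷ 15.999 = 0.0097182 mol
mass % O = 0.15548 g ÷ 0.5837 g × 100%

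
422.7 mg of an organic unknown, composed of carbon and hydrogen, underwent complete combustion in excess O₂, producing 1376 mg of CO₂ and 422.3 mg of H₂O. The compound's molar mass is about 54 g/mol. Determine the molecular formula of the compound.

mol C = 1.376 g CO₂ ÷ 44.009 g/mol = 0.031266 mol
mol H = 2 × 0.4223 g H₂O ÷ 18.015 g/mol = 0.046883 mol
Divide by the smallest (0.031266 mol): C 1.000, H 1.499
Multiplying each by 2 gives whole numbers: C 2.00, H 3.00
Empirical formula: C2H3
Empirical-formula mass = 27.05 g/mol; 54 ÷ 27.05 ≈ 2, so the molecular formula is C4H6.

C4H6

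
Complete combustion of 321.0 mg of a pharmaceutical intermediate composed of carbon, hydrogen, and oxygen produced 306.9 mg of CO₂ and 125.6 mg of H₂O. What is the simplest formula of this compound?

mol C = 0.3069 g CO₂ ÷ 44.009 g/mol = 0.0069736 mol
mol H = 2 × 0.1256 g H₂O ÷ 18.015 g/mol = 0.013944 mol
mass O = 0.3210 − (0.083760 + 0.014055) = 0.22318 g → mol O = 0.22318 ÷ 15.999 = 0.013950 mol
Divide by the smallest (0.0069736 mol): C 1.000, H 2.000, O 2.000

CH2O2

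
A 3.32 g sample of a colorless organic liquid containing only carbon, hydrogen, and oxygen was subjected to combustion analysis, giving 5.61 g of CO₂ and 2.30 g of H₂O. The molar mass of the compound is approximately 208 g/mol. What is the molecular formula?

mol C = 5.61 g CO₂ ÷ 44.009 g/mol = 0.1275 mol
mol H = 2 × 2.30 g H₂O ÷ 18.015 g/mol = 0.2553 mol
mass O = 3.32 − (1.531 + 0.2574) = 1.532 g → mol O = 1.532 ÷ 15.999 = 0.09573 mol
Divide by the smallest (0.09573 mol): C 1.332, H 2.667, O 1.000
Multiplying each by 3 gives whole numbers: C 3.99, H 8.00, O 3.00
Empirical formula: C4H8O3
Empirical-formula mass = 104.10 g/mol; 208 ÷ 104.10 ≈ 2, so the molecular formula is C8H16O6.

C8H16O6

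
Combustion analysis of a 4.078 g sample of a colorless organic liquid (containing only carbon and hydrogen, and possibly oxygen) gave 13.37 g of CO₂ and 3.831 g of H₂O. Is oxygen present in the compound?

mol C = 13.37 g CO₂ ÷ 44.009 g/mol = 0.30380 mol
mol H = 2 × 3.831 g H₂O ÷ 18.015 g/mol = 0.42531 mol
C and H together account for 4.0777 g — essentially the entire 4.078 g sample — so the compound contains no oxygen.

no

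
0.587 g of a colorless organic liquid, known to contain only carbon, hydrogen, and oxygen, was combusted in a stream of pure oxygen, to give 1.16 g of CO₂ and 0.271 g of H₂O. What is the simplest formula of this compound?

C7H8O4

mol C = 1.16 g CO₂ ÷ 44.009 g/mol = 0.02636 mol
mol H = 2 × 0.271 g H₂O ÷ 18.015 g/mol = 0.03009 mol
mass O = 0.587 − (0.3166 + 0.03033) = 0.2401 g → mol O = 0.2401 ÷ 15.999 = 0.01501 mol
Divide by the smallest (0.01501 mol): C 1.756, H 2.005, O 1.000
Multiplying each by 4 gives whole numbers: C 7.03, H 8.02, O 4.00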